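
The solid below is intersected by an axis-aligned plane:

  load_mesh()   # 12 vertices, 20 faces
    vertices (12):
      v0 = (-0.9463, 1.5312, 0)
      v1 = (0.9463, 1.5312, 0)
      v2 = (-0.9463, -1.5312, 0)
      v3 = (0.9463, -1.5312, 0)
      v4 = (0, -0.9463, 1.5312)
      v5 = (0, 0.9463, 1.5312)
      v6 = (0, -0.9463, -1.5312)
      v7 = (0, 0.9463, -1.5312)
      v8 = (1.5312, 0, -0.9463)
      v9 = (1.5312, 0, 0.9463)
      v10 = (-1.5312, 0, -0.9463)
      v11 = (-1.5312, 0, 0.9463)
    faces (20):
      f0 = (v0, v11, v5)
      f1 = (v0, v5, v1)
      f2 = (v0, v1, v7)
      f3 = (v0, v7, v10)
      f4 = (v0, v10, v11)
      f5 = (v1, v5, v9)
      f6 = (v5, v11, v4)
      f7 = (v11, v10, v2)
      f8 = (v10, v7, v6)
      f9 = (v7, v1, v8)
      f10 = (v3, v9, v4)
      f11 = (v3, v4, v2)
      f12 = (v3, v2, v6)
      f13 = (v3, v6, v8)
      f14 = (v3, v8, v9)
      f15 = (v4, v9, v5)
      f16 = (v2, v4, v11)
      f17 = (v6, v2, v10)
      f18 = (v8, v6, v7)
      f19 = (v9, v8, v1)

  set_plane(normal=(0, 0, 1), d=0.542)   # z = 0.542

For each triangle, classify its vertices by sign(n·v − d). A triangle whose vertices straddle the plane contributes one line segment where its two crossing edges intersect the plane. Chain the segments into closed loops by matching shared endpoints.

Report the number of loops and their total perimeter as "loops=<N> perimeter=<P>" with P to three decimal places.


Straddling triangles (10 of 20):
  (v0,v11,v5) [-++] → (-1.28131, 0.654194, 0.542)–(-0.611337, 1.32416, 0.542)  len=0.9475
  (v0,v5,v1) [-+-] → (-0.611337, 1.32416, 0.542)–(0.611337, 1.32416, 0.542)  len=1.2227
  (v0,v10,v11) [--+] → (-1.5312, 0, 0.542)–(-1.28131, 0.654194, 0.542)  len=0.7003
  (v1,v5,v9) [-++] → (0.611337, 1.32416, 0.542)–(1.28131, 0.654194, 0.542)  len=0.9475
  (v11,v10,v2) [+--] → (-1.5312, 0, 0.542)–(-1.28131, -0.654194, 0.542)  len=0.7003
  (v3,v9,v4) [-++] → (1.28131, -0.654194, 0.542)–(0.611337, -1.32416, 0.542)  len=0.9475
  (v3,v4,v2) [-+-] → (0.611337, -1.32416, 0.542)–(-0.611337, -1.32416, 0.542)  len=1.2227
  (v3,v8,v9) [--+] → (1.5312, 0, 0.542)–(1.28131, -0.654194, 0.542)  len=0.7003
  (v2,v4,v11) [-++] → (-0.611337, -1.32416, 0.542)–(-1.28131, -0.654194, 0.542)  len=0.9475
  (v9,v8,v1) [+--] → (1.5312, 0, 0.542)–(1.28131, 0.654194, 0.542)  len=0.7003

Chained into 1 loop(s):
  loop 1: 10 segments, perimeter = 9.0365
Total perimeter = 9.036

loops=1 perimeter=9.036


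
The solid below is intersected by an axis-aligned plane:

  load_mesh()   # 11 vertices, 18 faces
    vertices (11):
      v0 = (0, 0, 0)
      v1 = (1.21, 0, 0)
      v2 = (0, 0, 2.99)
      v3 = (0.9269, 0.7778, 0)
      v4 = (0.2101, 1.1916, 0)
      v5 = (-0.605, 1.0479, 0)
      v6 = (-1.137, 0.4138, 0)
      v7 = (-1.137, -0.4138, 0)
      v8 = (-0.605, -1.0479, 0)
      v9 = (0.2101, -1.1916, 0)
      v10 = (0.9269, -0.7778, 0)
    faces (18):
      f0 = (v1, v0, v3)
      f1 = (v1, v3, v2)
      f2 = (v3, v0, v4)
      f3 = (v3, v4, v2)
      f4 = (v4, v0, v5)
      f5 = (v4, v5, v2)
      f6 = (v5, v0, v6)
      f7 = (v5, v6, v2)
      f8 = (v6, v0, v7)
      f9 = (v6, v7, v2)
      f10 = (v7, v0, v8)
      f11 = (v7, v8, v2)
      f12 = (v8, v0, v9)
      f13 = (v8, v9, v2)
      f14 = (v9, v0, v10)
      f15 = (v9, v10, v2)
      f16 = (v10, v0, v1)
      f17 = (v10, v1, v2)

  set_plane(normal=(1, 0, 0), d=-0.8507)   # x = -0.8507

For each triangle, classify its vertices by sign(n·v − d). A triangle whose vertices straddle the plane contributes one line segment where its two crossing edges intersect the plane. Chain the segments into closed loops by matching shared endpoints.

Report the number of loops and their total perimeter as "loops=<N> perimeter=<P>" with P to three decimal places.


Straddling triangles (6 of 18):
  (v5,v0,v6) [++-] → (-0.8507, 0.309604, 0)–(-0.8507, 0.755046, 0)  len=0.4454
  (v5,v6,v2) [+-+] → (-0.8507, 0.755046, 0)–(-0.8507, 0.309604, 0.752891)  len=0.8748
  (v6,v0,v7) [-+-] → (-0.8507, 0.309604, 0)–(-0.8507, -0.309604, 0)  len=0.6192
  (v6,v7,v2) [--+] → (-0.8507, -0.309604, 0.752891)–(-0.8507, 0.309604, 0.752891)  len=0.6192
  (v7,v0,v8) [-++] → (-0.8507, -0.309604, 0)–(-0.8507, -0.755046, 0)  len=0.4454
  (v7,v8,v2) [-++] → (-0.8507, -0.755046, 0)–(-0.8507, -0.309604, 0.752891)  len=0.8748

Chained into 1 loop(s):
  loop 1: 6 segments, perimeter = 3.8789
Total perimeter = 3.879

loops=1 perimeter=3.879


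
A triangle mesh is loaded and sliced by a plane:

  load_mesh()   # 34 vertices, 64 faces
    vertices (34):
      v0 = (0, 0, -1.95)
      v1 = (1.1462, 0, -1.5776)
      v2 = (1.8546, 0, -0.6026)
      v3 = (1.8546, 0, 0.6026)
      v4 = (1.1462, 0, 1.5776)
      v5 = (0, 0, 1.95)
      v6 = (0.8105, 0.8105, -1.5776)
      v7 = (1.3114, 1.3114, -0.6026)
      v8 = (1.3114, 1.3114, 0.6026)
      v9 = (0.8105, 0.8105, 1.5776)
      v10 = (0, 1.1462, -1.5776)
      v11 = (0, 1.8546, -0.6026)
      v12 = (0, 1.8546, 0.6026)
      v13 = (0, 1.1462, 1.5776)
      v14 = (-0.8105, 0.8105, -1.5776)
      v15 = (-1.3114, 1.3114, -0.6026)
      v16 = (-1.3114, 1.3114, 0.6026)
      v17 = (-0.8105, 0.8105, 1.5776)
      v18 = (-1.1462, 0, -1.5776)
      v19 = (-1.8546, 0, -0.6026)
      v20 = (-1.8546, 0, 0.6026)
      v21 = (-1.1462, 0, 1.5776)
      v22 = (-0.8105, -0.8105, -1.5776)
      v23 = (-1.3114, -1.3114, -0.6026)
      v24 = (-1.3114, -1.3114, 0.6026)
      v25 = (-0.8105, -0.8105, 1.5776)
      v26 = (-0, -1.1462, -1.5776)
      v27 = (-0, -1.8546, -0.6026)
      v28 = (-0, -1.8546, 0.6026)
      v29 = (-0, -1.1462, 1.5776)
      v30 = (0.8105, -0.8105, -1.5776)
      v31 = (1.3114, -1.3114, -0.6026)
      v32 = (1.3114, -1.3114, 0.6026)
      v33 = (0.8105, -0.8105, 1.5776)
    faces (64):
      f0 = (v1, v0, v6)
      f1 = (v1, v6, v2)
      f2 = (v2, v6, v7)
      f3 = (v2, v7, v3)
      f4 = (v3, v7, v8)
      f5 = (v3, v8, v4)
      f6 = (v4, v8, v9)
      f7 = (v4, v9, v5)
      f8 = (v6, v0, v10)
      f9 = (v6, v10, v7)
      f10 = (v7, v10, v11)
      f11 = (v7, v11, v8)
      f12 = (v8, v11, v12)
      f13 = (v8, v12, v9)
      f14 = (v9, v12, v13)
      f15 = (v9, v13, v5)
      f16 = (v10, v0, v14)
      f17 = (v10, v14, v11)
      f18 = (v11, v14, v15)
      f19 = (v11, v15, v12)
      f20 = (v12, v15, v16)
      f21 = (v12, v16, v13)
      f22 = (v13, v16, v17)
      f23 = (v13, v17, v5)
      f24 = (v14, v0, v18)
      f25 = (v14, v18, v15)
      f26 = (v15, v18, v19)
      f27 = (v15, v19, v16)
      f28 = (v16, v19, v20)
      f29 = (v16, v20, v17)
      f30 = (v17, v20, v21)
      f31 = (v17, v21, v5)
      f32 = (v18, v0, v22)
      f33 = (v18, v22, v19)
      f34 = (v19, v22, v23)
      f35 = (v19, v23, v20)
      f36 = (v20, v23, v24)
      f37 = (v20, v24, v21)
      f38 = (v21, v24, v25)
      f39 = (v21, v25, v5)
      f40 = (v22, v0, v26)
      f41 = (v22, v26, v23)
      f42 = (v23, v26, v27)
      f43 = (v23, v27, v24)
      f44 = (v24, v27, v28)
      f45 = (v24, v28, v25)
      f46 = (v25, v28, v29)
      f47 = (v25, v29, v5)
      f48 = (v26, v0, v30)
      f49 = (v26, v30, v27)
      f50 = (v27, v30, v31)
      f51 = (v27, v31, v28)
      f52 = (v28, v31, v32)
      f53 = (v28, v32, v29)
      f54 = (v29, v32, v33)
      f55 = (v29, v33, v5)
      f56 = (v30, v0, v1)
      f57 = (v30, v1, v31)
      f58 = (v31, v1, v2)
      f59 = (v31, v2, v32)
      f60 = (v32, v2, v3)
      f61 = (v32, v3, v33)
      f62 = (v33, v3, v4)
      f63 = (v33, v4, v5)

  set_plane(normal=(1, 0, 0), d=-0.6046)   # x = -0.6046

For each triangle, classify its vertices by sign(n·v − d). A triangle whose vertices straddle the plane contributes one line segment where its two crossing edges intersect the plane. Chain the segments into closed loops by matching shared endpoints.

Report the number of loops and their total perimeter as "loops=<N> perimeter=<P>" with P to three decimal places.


loops=1 perimeter=10.896

Straddling triangles (20 of 64):
  (v10,v0,v14) [++-] → (-0.6046, 0.6046, -1.6722)–(-0.6046, 0.895781, -1.5776)  len=0.3062
  (v10,v14,v11) [+-+] → (-0.6046, 0.895781, -1.5776)–(-0.6046, 1.07574, -1.32991)  len=0.3062
  (v11,v14,v15) [+--] → (-0.6046, 1.07574, -1.32991)–(-0.6046, 1.60417, -0.6026)  len=0.8990
  (v11,v15,v12) [+-+] → (-0.6046, 1.60417, -0.6026)–(-0.6046, 1.60417, 0.0469618)  len=0.6496
  (v12,v15,v16) [+--] → (-0.6046, 1.60417, 0.0469618)–(-0.6046, 1.60417, 0.6026)  len=0.5556
  (v12,v16,v13) [+-+] → (-0.6046, 1.60417, 0.6026)–(-0.6046, 1.22236, 1.12809)  len=0.6496
  (v13,v16,v17) [+--] → (-0.6046, 1.22236, 1.12809)–(-0.6046, 0.895781, 1.5776)  len=0.5556
  (v13,v17,v5) [+-+] → (-0.6046, 0.895781, 1.5776)–(-0.6046, 0.6046, 1.6722)  len=0.3062
  (v14,v0,v18) [-+-] → (-0.6046, 0.6046, -1.6722)–(-0.6046, 0, -1.75357)  len=0.6100
  (v17,v21,v5) [--+] → (-0.6046, 0, 1.75357)–(-0.6046, 0.6046, 1.6722)  len=0.6100
  (v18,v0,v22) [-+-] → (-0.6046, 0, -1.75357)–(-0.6046, -0.6046, -1.6722)  len=0.6100
  (v21,v25,v5) [--+] → (-0.6046, -0.6046, 1.6722)–(-0.6046, 0, 1.75357)  len=0.6100
  (v22,v0,v26) [-++] → (-0.6046, -0.6046, -1.6722)–(-0.6046, -0.895781, -1.5776)  len=0.3062
  (v22,v26,v23) [-+-] → (-0.6046, -0.895781, -1.5776)–(-0.6046, -1.22236, -1.12809)  len=0.5556
  (v23,v26,v27) [-++] → (-0.6046, -1.22236, -1.12809)–(-0.6046, -1.60417, -0.6026)  len=0.6496
  (v23,v27,v24) [-+-] → (-0.6046, -1.60417, -0.6026)–(-0.6046, -1.60417, -0.0469618)  len=0.5556
  (v24,v27,v28) [-++] → (-0.6046, -1.60417, -0.0469618)–(-0.6046, -1.60417, 0.6026)  len=0.6496
  (v24,v28,v25) [-+-] → (-0.6046, -1.60417, 0.6026)–(-0.6046, -1.07574, 1.32991)  len=0.8990
  (v25,v28,v29) [-++] → (-0.6046, -1.07574, 1.32991)–(-0.6046, -0.895781, 1.5776)  len=0.3062
  (v25,v29,v5) [-++] → (-0.6046, -0.895781, 1.5776)–(-0.6046, -0.6046, 1.6722)  len=0.3062

Chained into 1 loop(s):
  loop 1: 20 segments, perimeter = 10.8959
Total perimeter = 10.896


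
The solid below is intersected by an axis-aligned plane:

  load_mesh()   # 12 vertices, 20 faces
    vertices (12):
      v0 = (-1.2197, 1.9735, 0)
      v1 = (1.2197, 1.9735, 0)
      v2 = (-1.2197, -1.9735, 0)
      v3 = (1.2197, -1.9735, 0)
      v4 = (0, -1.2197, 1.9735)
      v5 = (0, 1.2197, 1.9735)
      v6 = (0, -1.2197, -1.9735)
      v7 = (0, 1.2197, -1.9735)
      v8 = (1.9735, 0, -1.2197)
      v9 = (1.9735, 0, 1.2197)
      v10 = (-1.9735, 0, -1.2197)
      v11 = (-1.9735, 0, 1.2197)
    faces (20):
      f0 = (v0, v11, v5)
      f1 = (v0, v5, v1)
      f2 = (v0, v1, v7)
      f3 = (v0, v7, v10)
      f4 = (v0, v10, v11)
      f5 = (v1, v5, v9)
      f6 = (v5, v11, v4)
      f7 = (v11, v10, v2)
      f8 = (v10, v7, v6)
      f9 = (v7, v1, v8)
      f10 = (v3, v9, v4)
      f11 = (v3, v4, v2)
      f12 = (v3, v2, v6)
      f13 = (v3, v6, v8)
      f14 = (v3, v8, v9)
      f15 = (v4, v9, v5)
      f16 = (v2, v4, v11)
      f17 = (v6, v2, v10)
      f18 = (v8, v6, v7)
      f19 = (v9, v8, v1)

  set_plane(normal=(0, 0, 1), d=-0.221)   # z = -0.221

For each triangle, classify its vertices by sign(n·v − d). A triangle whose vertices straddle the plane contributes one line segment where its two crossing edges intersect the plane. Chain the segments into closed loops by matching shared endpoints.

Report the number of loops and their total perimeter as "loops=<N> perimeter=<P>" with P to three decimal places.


Straddling triangles (10 of 20):
  (v0,v1,v7) [++-] → (1.08311, 1.88909, -0.221)–(-1.08311, 1.88909, -0.221)  len=2.1662
  (v0,v7,v10) [+--] → (-1.08311, 1.88909, -0.221)–(-1.35628, 1.61592, -0.221)  len=0.3863
  (v0,v10,v11) [+-+] → (-1.35628, 1.61592, -0.221)–(-1.9735, 0, -0.221)  len=1.7298
  (v11,v10,v2) [+-+] → (-1.9735, 0, -0.221)–(-1.35628, -1.61592, -0.221)  len=1.7298
  (v7,v1,v8) [-+-] → (1.08311, 1.88909, -0.221)–(1.35628, 1.61592, -0.221)  len=0.3863
  (v3,v2,v6) [++-] → (-1.08311, -1.88909, -0.221)–(1.08311, -1.88909, -0.221)  len=2.1662
  (v3,v6,v8) [+--] → (1.08311, -1.88909, -0.221)–(1.35628, -1.61592, -0.221)  len=0.3863
  (v3,v8,v9) [+-+] → (1.35628, -1.61592, -0.221)–(1.9735, 0, -0.221)  len=1.7298
  (v6,v2,v10) [-+-] → (-1.08311, -1.88909, -0.221)–(-1.35628, -1.61592, -0.221)  len=0.3863
  (v9,v8,v1) [+-+] → (1.9735, 0, -0.221)–(1.35628, 1.61592, -0.221)  len=1.7298

Chained into 1 loop(s):
  loop 1: 10 segments, perimeter = 12.7969
Total perimeter = 12.797

loops=1 perimeter=12.797


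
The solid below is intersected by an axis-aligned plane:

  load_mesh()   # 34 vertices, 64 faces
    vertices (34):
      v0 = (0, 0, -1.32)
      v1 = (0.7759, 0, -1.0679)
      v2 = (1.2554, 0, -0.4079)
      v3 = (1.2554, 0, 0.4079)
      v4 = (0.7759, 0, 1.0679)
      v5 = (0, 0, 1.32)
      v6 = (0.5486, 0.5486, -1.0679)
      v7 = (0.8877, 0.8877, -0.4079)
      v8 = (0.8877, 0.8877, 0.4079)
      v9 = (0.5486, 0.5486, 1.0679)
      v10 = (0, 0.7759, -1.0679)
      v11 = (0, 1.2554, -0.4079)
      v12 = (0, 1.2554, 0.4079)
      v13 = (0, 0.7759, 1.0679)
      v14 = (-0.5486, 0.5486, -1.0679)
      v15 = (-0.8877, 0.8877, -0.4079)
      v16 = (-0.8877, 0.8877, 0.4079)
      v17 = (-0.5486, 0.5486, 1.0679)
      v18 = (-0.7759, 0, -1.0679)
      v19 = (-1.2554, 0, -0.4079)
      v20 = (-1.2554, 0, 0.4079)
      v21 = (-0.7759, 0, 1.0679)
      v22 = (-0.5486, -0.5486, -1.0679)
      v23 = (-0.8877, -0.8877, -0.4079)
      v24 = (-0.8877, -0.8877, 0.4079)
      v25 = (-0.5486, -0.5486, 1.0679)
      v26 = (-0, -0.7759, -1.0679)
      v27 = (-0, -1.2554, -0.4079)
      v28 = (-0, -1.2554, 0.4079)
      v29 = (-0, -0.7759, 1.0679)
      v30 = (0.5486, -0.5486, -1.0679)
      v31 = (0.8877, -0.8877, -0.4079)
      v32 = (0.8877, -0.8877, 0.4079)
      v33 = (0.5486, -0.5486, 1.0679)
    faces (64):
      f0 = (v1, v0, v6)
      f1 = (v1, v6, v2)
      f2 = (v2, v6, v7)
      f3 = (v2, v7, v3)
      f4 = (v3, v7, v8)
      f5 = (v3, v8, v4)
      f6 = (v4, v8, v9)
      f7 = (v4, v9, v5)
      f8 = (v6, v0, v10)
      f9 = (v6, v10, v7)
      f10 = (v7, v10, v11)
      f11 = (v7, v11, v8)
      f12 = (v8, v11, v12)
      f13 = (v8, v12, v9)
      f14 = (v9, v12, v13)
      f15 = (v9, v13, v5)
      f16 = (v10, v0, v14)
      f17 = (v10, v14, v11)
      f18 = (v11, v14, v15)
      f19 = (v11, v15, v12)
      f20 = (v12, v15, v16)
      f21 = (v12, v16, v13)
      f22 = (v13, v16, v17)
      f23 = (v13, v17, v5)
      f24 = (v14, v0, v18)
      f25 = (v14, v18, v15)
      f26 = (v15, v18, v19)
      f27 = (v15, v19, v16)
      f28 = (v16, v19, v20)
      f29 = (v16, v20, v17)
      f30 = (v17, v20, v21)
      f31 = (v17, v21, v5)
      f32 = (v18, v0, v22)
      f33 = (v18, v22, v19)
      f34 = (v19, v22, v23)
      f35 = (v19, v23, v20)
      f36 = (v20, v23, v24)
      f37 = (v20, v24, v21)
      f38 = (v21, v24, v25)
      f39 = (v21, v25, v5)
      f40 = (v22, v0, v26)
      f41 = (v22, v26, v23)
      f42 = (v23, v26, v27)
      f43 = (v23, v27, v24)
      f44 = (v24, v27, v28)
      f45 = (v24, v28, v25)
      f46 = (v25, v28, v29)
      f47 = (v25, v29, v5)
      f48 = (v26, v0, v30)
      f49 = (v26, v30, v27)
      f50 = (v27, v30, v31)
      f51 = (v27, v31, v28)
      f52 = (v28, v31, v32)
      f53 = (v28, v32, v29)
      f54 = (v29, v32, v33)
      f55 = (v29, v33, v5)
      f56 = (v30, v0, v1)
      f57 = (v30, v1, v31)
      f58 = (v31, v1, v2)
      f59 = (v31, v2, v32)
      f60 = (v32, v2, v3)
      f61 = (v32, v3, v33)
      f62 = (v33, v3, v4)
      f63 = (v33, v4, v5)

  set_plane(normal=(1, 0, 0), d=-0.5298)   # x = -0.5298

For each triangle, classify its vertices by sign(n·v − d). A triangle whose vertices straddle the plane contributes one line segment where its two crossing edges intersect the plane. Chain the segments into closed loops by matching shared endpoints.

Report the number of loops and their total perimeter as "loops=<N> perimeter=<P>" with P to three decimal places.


Straddling triangles (20 of 64):
  (v10,v0,v14) [++-] → (-0.5298, 0.5298, -1.07654)–(-0.5298, 0.556389, -1.0679)  len=0.0280
  (v10,v14,v11) [+-+] → (-0.5298, 0.556389, -1.0679)–(-0.5298, 0.572821, -1.04528)  len=0.0280
  (v11,v14,v15) [+--] → (-0.5298, 0.572821, -1.04528)–(-0.5298, 1.03595, -0.4079)  len=0.7879
  (v11,v15,v12) [+-+] → (-0.5298, 1.03595, -0.4079)–(-0.5298, 1.03595, -0.0789884)  len=0.3289
  (v12,v15,v16) [+--] → (-0.5298, 1.03595, -0.0789884)–(-0.5298, 1.03595, 0.4079)  len=0.4869
  (v12,v16,v13) [+-+] → (-0.5298, 1.03595, 0.4079)–(-0.5298, 0.842625, 0.673997)  len=0.3289
  (v13,v16,v17) [+--] → (-0.5298, 0.842625, 0.673997)–(-0.5298, 0.556389, 1.0679)  len=0.4869
  (v13,v17,v5) [+-+] → (-0.5298, 0.556389, 1.0679)–(-0.5298, 0.5298, 1.07654)  len=0.0280
  (v14,v0,v18) [-+-] → (-0.5298, 0.5298, -1.07654)–(-0.5298, 0, -1.14786)  len=0.5346
  (v17,v21,v5) [--+] → (-0.5298, 0, 1.14786)–(-0.5298, 0.5298, 1.07654)  len=0.5346
  (v18,v0,v22) [-+-] → (-0.5298, 0, -1.14786)–(-0.5298, -0.5298, -1.07654)  len=0.5346
  (v21,v25,v5) [--+] → (-0.5298, -0.5298, 1.07654)–(-0.5298, 0, 1.14786)  len=0.5346
  (v22,v0,v26) [-++] → (-0.5298, -0.5298, -1.07654)–(-0.5298, -0.556389, -1.0679)  len=0.0280
  (v22,v26,v23) [-+-] → (-0.5298, -0.556389, -1.0679)–(-0.5298, -0.842625, -0.673997)  len=0.4869
  (v23,v26,v27) [-++] → (-0.5298, -0.842625, -0.673997)–(-0.5298, -1.03595, -0.4079)  len=0.3289
  (v23,v27,v24) [-+-] → (-0.5298, -1.03595, -0.4079)–(-0.5298, -1.03595, 0.0789884)  len=0.4869
  (v24,v27,v28) [-++] → (-0.5298, -1.03595, 0.0789884)–(-0.5298, -1.03595, 0.4079)  len=0.3289
  (v24,v28,v25) [-+-] → (-0.5298, -1.03595, 0.4079)–(-0.5298, -0.572821, 1.04528)  len=0.7879
  (v25,v28,v29) [-++] → (-0.5298, -0.572821, 1.04528)–(-0.5298, -0.556389, 1.0679)  len=0.0280
  (v25,v29,v5) [-++] → (-0.5298, -0.556389, 1.0679)–(-0.5298, -0.5298, 1.07654)  len=0.0280

Chained into 1 loop(s):
  loop 1: 20 segments, perimeter = 7.1451
Total perimeter = 7.145

loops=1 perimeter=7.145


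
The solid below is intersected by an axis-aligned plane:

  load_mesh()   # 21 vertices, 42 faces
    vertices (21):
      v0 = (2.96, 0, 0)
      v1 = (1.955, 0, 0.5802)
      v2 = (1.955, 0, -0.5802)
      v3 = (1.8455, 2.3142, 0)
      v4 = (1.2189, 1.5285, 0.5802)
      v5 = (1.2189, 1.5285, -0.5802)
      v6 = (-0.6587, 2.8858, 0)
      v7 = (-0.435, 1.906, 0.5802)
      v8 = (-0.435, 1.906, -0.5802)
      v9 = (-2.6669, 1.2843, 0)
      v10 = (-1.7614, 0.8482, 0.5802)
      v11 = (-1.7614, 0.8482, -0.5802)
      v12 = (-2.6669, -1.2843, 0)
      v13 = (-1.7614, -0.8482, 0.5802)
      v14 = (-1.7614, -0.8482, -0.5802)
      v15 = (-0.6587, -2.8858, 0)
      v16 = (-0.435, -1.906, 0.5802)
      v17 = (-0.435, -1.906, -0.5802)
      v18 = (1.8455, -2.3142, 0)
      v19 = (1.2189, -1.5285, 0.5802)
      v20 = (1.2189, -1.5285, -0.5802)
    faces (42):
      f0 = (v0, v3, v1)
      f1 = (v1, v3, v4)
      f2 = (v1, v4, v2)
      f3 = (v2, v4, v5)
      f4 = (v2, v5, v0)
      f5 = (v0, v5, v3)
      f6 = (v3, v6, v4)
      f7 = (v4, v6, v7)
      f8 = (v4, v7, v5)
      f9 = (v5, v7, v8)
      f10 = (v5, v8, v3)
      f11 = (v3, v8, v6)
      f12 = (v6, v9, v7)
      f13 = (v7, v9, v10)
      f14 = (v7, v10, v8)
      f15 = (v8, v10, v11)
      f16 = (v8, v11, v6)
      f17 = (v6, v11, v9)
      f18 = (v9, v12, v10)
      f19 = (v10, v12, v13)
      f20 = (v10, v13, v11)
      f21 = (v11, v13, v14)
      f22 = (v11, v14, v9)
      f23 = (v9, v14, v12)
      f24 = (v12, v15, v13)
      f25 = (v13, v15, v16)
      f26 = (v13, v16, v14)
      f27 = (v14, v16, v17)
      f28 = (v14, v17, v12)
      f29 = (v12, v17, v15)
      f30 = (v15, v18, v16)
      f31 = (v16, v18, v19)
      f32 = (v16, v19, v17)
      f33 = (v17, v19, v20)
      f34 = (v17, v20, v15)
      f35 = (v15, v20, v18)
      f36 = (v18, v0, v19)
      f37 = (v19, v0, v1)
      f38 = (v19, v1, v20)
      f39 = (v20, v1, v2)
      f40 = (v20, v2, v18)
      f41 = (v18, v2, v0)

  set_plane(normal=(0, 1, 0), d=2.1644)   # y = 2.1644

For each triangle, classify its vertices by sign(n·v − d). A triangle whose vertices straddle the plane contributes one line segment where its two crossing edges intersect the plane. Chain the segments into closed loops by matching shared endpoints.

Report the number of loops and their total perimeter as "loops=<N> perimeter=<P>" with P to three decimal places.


Straddling triangles (10 of 42):
  (v0,v3,v1) [-+-] → (1.91764, 2.1644, 0)–(1.85259, 2.1644, 0.0375568)  len=0.0751
  (v1,v3,v4) [-+-] → (1.85259, 2.1644, 0.0375568)–(1.72603, 2.1644, 0.11062)  len=0.1461
  (v0,v5,v3) [--+] → (1.72603, 2.1644, -0.11062)–(1.91764, 2.1644, 0)  len=0.2212
  (v3,v6,v4) [++-] → (0.339238, 2.1644, 0.308374)–(1.72603, 2.1644, 0.11062)  len=1.4008
  (v4,v6,v7) [-+-] → (0.339238, 2.1644, 0.308374)–(-0.493996, 2.1644, 0.427185)  len=0.8417
  (v5,v8,v3) [--+] → (1.00861, 2.1644, -0.21292)–(1.72603, 2.1644, -0.11062)  len=0.7247
  (v3,v8,v6) [+-+] → (1.00861, 2.1644, -0.21292)–(-0.493996, 2.1644, -0.427185)  len=1.5178
  (v6,v9,v7) [+--] → (-1.5633, 2.1644, 0)–(-0.493996, 2.1644, 0.427185)  len=1.1515
  (v8,v11,v6) [--+] → (-1.0491, 2.1644, -0.205416)–(-0.493996, 2.1644, -0.427185)  len=0.5978
  (v6,v11,v9) [+--] → (-1.0491, 2.1644, -0.205416)–(-1.5633, 2.1644, 0)  len=0.5537

Chained into 1 loop(s):
  loop 1: 10 segments, perimeter = 7.2304
Total perimeter = 7.230

loops=1 perimeter=7.230


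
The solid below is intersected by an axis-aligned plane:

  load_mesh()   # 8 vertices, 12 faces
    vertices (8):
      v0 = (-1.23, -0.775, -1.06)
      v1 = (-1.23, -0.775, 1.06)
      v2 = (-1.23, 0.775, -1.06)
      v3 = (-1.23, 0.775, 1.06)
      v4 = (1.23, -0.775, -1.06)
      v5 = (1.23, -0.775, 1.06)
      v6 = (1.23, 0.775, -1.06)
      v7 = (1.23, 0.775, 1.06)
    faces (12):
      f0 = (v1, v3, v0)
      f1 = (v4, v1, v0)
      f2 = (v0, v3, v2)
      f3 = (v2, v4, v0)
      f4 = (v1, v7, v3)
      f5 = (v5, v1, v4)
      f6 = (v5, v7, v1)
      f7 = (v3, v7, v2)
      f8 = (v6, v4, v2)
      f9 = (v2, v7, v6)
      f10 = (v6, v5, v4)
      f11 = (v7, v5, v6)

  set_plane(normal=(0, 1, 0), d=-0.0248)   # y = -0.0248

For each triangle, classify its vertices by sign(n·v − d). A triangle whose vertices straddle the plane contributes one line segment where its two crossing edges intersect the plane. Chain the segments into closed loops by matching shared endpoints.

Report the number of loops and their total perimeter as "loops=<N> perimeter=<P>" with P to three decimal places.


loops=1 perimeter=9.160

Straddling triangles (8 of 12):
  (v1,v3,v0) [-+-] → (-1.23, -0.0248, 1.06)–(-1.23, -0.0248, -0.03392)  len=1.0939
  (v0,v3,v2) [-++] → (-1.23, -0.0248, -0.03392)–(-1.23, -0.0248, -1.06)  len=1.0261
  (v2,v4,v0) [+--] → (0.03936, -0.0248, -1.06)–(-1.23, -0.0248, -1.06)  len=1.2694
  (v1,v7,v3) [-++] → (-0.03936, -0.0248, 1.06)–(-1.23, -0.0248, 1.06)  len=1.1906
  (v5,v7,v1) [-+-] → (1.23, -0.0248, 1.06)–(-0.03936, -0.0248, 1.06)  len=1.2694
  (v6,v4,v2) [+-+] → (1.23, -0.0248, -1.06)–(0.03936, -0.0248, -1.06)  len=1.1906
  (v6,v5,v4) [+--] → (1.23, -0.0248, 0.03392)–(1.23, -0.0248, -1.06)  len=1.0939
  (v7,v5,v6) [+-+] → (1.23, -0.0248, 1.06)–(1.23, -0.0248, 0.03392)  len=1.0261

Chained into 1 loop(s):
  loop 1: 8 segments, perimeter = 9.1600
Total perimeter = 9.160


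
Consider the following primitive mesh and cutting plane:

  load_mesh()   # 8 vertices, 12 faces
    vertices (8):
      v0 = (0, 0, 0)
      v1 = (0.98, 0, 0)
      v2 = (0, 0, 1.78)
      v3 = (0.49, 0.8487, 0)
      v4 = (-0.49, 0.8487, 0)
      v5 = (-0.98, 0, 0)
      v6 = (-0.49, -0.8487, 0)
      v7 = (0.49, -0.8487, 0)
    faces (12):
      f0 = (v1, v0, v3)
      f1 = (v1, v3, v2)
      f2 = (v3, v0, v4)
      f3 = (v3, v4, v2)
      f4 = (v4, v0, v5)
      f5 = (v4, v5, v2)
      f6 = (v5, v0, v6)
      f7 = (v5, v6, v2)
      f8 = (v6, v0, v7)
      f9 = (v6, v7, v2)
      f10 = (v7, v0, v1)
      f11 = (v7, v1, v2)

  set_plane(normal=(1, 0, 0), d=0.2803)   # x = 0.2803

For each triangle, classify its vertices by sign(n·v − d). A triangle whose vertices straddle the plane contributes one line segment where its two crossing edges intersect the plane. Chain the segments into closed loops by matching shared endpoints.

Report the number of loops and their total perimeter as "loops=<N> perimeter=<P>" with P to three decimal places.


loops=1 perimeter=4.792

Straddling triangles (8 of 12):
  (v1,v0,v3) [+-+] → (0.2803, 0, 0)–(0.2803, 0.485491, 0)  len=0.4855
  (v1,v3,v2) [++-] → (0.2803, 0.485491, 0.761767)–(0.2803, 0, 1.27088)  len=0.7035
  (v3,v0,v4) [+--] → (0.2803, 0.485491, 0)–(0.2803, 0.8487, 0)  len=0.3632
  (v3,v4,v2) [+--] → (0.2803, 0.8487, 0)–(0.2803, 0.485491, 0.761767)  len=0.8439
  (v6,v0,v7) [--+] → (0.2803, -0.485491, 0)–(0.2803, -0.8487, 0)  len=0.3632
  (v6,v7,v2) [-+-] → (0.2803, -0.8487, 0)–(0.2803, -0.485491, 0.761767)  len=0.8439
  (v7,v0,v1) [+-+] → (0.2803, -0.485491, 0)–(0.2803, 0, 0)  len=0.4855
  (v7,v1,v2) [++-] → (0.2803, 0, 1.27088)–(0.2803, -0.485491, 0.761767)  len=0.7035

Chained into 1 loop(s):
  loop 1: 8 segments, perimeter = 4.7922
Total perimeter = 4.792


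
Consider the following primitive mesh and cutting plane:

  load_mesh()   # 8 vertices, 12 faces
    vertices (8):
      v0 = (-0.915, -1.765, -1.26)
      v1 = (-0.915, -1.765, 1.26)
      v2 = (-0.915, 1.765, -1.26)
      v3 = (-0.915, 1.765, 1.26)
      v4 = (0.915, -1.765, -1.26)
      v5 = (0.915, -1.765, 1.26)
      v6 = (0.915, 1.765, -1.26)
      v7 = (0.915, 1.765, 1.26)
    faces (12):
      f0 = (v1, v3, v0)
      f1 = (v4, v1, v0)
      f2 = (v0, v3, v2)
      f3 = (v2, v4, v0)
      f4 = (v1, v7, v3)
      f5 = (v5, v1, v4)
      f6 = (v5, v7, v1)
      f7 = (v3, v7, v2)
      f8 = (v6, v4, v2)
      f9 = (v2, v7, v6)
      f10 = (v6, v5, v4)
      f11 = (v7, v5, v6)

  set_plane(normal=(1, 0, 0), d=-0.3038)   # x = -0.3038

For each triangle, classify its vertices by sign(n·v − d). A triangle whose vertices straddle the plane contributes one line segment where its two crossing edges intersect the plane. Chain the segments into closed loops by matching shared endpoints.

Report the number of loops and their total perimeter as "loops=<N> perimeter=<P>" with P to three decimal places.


loops=1 perimeter=12.100

Straddling triangles (8 of 12):
  (v4,v1,v0) [+--] → (-0.3038, -1.765, 0.418348)–(-0.3038, -1.765, -1.26)  len=1.6783
  (v2,v4,v0) [-+-] → (-0.3038, 0.586019, -1.26)–(-0.3038, -1.765, -1.26)  len=2.3510
  (v1,v7,v3) [-+-] → (-0.3038, -0.586019, 1.26)–(-0.3038, 1.765, 1.26)  len=2.3510
  (v5,v1,v4) [+-+] → (-0.3038, -1.765, 1.26)–(-0.3038, -1.765, 0.418348)  len=0.8417
  (v5,v7,v1) [++-] → (-0.3038, -0.586019, 1.26)–(-0.3038, -1.765, 1.26)  len=1.1790
  (v3,v7,v2) [-+-] → (-0.3038, 1.765, 1.26)–(-0.3038, 1.765, -0.418348)  len=1.6783
  (v6,v4,v2) [++-] → (-0.3038, 0.586019, -1.26)–(-0.3038, 1.765, -1.26)  len=1.1790
  (v2,v7,v6) [-++] → (-0.3038, 1.765, -0.418348)–(-0.3038, 1.765, -1.26)  len=0.8417

Chained into 1 loop(s):
  loop 1: 8 segments, perimeter = 12.1000
Total perimeter = 12.100


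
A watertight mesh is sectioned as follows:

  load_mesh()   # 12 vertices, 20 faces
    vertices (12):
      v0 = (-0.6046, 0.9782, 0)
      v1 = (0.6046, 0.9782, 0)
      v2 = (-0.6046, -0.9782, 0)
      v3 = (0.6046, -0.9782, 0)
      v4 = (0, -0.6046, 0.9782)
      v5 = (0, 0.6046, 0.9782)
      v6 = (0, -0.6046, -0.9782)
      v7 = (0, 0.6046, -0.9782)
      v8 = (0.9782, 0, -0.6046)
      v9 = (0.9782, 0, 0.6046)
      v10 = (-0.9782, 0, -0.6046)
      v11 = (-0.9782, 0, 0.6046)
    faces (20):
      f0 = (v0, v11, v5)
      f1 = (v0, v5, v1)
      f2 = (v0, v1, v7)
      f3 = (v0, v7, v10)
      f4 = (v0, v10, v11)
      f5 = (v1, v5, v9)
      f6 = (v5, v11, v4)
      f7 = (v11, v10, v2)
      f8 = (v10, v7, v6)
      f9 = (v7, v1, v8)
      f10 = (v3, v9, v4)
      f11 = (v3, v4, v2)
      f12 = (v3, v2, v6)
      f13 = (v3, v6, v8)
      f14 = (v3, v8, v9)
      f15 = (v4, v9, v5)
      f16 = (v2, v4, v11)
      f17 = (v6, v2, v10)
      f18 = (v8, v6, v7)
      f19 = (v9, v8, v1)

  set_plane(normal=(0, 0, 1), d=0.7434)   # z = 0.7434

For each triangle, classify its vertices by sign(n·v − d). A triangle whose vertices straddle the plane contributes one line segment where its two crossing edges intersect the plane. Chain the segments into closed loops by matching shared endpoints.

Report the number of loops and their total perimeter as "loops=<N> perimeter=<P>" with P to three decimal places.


loops=1 perimeter=4.136

Straddling triangles (8 of 20):
  (v0,v11,v5) [--+] → (-0.614779, 0.224621, 0.7434)–(-0.145124, 0.694276, 0.7434)  len=0.6642
  (v0,v5,v1) [-+-] → (-0.145124, 0.694276, 0.7434)–(0.145124, 0.694276, 0.7434)  len=0.2902
  (v1,v5,v9) [-+-] → (0.145124, 0.694276, 0.7434)–(0.614779, 0.224621, 0.7434)  len=0.6642
  (v5,v11,v4) [+-+] → (-0.614779, 0.224621, 0.7434)–(-0.614779, -0.224621, 0.7434)  len=0.4492
  (v3,v9,v4) [--+] → (0.614779, -0.224621, 0.7434)–(0.145124, -0.694276, 0.7434)  len=0.6642
  (v3,v4,v2) [-+-] → (0.145124, -0.694276, 0.7434)–(-0.145124, -0.694276, 0.7434)  len=0.2902
  (v4,v9,v5) [+-+] → (0.614779, -0.224621, 0.7434)–(0.614779, 0.224621, 0.7434)  len=0.4492
  (v2,v4,v11) [-+-] → (-0.145124, -0.694276, 0.7434)–(-0.614779, -0.224621, 0.7434)  len=0.6642

Chained into 1 loop(s):
  loop 1: 8 segments, perimeter = 4.1357
Total perimeter = 4.136


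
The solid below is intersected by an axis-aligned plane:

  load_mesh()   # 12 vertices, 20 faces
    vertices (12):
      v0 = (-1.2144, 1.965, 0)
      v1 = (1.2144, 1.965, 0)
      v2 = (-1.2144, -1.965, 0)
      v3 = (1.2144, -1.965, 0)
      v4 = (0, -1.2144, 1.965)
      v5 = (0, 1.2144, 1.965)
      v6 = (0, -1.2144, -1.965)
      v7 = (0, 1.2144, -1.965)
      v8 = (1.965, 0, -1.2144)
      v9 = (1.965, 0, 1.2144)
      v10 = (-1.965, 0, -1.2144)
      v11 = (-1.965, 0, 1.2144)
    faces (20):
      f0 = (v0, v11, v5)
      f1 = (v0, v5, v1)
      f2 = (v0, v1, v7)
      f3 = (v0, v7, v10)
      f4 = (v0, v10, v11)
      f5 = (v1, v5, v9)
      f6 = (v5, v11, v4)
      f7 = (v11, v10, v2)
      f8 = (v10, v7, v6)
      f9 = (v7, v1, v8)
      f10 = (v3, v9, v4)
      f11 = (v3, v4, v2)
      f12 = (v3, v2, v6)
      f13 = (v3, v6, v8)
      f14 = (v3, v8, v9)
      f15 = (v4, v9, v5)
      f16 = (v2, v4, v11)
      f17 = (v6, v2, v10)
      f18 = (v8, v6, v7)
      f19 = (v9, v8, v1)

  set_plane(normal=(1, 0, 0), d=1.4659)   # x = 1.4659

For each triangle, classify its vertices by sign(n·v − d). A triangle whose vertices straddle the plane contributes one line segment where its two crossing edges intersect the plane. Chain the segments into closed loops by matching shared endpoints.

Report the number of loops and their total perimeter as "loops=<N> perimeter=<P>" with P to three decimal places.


loops=1 perimeter=8.508

Straddling triangles (8 of 20):
  (v1,v5,v9) [--+] → (1.4659, 0.308451, 1.40505)–(1.4659, 1.3066, 0.406903)  len=1.4116
  (v7,v1,v8) [--+] → (1.4659, 1.3066, -0.406903)–(1.4659, 0.308451, -1.40505)  len=1.4116
  (v3,v9,v4) [-+-] → (1.4659, -1.3066, 0.406903)–(1.4659, -0.308451, 1.40505)  len=1.4116
  (v3,v6,v8) [--+] → (1.4659, -0.308451, -1.40505)–(1.4659, -1.3066, -0.406903)  len=1.4116
  (v3,v8,v9) [-++] → (1.4659, -1.3066, -0.406903)–(1.4659, -1.3066, 0.406903)  len=0.8138
  (v4,v9,v5) [-+-] → (1.4659, -0.308451, 1.40505)–(1.4659, 0.308451, 1.40505)  len=0.6169
  (v8,v6,v7) [+--] → (1.4659, -0.308451, -1.40505)–(1.4659, 0.308451, -1.40505)  len=0.6169
  (v9,v8,v1) [++-] → (1.4659, 1.3066, -0.406903)–(1.4659, 1.3066, 0.406903)  len=0.8138

Chained into 1 loop(s):
  loop 1: 8 segments, perimeter = 8.5078
Total perimeter = 8.508


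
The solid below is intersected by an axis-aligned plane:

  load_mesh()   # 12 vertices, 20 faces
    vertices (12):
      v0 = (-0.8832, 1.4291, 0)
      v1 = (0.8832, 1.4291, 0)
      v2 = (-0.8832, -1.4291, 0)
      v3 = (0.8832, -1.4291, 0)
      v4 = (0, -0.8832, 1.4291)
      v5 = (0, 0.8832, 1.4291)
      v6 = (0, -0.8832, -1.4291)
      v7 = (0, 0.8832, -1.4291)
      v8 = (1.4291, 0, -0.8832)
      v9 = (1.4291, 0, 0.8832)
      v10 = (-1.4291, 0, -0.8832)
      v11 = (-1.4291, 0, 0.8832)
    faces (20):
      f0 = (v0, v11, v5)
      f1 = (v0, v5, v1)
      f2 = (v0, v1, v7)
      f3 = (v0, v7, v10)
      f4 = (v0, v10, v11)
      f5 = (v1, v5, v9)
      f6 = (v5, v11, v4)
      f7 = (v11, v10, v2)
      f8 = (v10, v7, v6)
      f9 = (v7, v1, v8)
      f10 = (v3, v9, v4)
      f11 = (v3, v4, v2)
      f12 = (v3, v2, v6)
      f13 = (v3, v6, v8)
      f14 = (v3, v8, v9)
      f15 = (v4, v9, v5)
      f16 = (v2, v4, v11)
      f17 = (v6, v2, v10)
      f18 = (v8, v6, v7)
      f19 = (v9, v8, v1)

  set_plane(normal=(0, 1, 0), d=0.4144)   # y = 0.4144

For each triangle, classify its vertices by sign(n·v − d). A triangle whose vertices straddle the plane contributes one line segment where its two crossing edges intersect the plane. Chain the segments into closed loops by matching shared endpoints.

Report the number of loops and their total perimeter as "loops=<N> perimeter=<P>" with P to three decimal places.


Straddling triangles (10 of 20):
  (v0,v11,v5) [+-+] → (-1.2708, 0.4144, 0.627096)–(-0.758562, 0.4144, 1.13934)  len=0.7244
  (v0,v7,v10) [++-] → (-0.758562, 0.4144, -1.13934)–(-1.2708, 0.4144, -0.627096)  len=0.7244
  (v0,v10,v11) [+--] → (-1.2708, 0.4144, -0.627096)–(-1.2708, 0.4144, 0.627096)  len=1.2542
  (v1,v5,v9) [++-] → (0.758562, 0.4144, 1.13934)–(1.2708, 0.4144, 0.627096)  len=0.7244
  (v5,v11,v4) [+--] → (-0.758562, 0.4144, 1.13934)–(0, 0.4144, 1.4291)  len=0.8120
  (v10,v7,v6) [-+-] → (-0.758562, 0.4144, -1.13934)–(0, 0.4144, -1.4291)  len=0.8120
  (v7,v1,v8) [++-] → (1.2708, 0.4144, -0.627096)–(0.758562, 0.4144, -1.13934)  len=0.7244
  (v4,v9,v5) [--+] → (0.758562, 0.4144, 1.13934)–(0, 0.4144, 1.4291)  len=0.8120
  (v8,v6,v7) [--+] → (0, 0.4144, -1.4291)–(0.758562, 0.4144, -1.13934)  len=0.8120
  (v9,v8,v1) [--+] → (1.2708, 0.4144, -0.627096)–(1.2708, 0.4144, 0.627096)  len=1.2542

Chained into 1 loop(s):
  loop 1: 10 segments, perimeter = 8.6541
Total perimeter = 8.654

loops=1 perimeter=8.654


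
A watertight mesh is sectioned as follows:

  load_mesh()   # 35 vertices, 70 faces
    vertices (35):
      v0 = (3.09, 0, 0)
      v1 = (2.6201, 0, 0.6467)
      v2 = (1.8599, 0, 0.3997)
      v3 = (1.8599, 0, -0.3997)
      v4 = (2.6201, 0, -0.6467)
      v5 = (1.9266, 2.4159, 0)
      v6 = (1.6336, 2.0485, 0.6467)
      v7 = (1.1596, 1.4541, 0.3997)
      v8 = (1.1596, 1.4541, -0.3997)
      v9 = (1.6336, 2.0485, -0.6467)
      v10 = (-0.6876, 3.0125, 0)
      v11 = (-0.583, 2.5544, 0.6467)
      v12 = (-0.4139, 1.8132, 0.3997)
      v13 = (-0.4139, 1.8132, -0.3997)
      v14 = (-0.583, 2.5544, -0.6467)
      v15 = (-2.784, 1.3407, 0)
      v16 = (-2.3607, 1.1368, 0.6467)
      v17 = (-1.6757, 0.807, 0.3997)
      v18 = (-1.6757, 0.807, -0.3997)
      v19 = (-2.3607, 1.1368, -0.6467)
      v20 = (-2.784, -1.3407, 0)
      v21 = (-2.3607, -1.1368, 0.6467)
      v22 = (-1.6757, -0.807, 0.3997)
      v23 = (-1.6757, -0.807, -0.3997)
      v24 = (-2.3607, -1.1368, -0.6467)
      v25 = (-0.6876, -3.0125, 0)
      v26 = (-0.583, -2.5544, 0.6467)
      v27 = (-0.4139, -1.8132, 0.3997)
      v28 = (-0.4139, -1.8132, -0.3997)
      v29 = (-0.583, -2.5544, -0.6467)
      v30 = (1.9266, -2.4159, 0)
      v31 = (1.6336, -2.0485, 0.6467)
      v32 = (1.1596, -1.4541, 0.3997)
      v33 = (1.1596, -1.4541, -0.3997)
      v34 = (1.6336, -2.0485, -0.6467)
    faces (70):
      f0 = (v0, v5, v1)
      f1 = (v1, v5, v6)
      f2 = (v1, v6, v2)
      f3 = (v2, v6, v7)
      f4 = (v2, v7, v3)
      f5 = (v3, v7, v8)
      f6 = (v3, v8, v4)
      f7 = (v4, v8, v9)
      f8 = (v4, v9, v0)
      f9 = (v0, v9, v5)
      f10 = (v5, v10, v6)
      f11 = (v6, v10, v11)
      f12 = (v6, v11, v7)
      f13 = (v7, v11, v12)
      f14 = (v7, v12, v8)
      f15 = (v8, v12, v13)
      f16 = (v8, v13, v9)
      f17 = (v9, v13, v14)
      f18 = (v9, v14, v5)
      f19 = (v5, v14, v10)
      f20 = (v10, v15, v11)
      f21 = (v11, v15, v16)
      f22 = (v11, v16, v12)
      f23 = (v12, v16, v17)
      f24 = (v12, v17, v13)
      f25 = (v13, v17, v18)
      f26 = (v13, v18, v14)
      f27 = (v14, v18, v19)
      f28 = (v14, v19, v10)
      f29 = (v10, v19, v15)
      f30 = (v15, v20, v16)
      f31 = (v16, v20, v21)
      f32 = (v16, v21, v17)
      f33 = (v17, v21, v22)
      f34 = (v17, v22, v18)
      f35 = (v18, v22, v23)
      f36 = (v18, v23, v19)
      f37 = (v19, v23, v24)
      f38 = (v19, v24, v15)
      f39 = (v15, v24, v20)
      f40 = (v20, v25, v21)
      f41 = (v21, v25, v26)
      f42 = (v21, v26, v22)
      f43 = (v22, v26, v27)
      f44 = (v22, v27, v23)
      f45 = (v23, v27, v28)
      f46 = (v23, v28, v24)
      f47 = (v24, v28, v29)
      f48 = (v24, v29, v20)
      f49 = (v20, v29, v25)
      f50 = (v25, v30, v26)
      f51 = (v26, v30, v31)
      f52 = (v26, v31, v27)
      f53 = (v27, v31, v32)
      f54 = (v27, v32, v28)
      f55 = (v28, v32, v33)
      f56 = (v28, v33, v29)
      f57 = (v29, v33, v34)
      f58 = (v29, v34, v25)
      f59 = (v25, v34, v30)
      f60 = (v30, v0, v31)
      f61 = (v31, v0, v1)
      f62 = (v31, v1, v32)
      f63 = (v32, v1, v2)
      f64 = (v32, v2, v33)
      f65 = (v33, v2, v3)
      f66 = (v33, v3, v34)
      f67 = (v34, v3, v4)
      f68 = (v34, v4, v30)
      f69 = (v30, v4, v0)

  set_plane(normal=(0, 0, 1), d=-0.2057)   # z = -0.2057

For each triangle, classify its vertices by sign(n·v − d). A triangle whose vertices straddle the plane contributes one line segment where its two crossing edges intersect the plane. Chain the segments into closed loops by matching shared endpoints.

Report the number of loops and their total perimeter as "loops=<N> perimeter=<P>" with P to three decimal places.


Straddling triangles (28 of 70):
  (v2,v7,v3) [++-] → (1.68995, 0.352884, -0.2057)–(1.8599, 0, -0.2057)  len=0.3917
  (v3,v7,v8) [-+-] → (1.68995, 0.352884, -0.2057)–(1.1596, 1.4541, -0.2057)  len=1.2223
  (v4,v9,v0) [--+] → (2.62675, 0.651579, -0.2057)–(2.94054, 0, -0.2057)  len=0.7232
  (v0,v9,v5) [+-+] → (2.62675, 0.651579, -0.2057)–(1.8334, 2.29904, -0.2057)  len=1.8285
  (v7,v12,v8) [++-] → (0.77774, 1.54125, -0.2057)–(1.1596, 1.4541, -0.2057)  len=0.3917
  (v8,v12,v13) [-+-] → (0.77774, 1.54125, -0.2057)–(-0.4139, 1.8132, -0.2057)  len=1.2223
  (v9,v14,v5) [--+] → (1.12836, 2.45995, -0.2057)–(1.8334, 2.29904, -0.2057)  len=0.7232
  (v5,v14,v10) [+-+] → (1.12836, 2.45995, -0.2057)–(-0.654329, 2.86679, -0.2057)  len=1.8285
  (v12,v17,v13) [++-] → (-0.720116, 1.56901, -0.2057)–(-0.4139, 1.8132, -0.2057)  len=0.3917
  (v13,v17,v18) [-+-] → (-0.720116, 1.56901, -0.2057)–(-1.6757, 0.807, -0.2057)  len=1.2222
  (v14,v19,v10) [--+] → (-1.21977, 2.41588, -0.2057)–(-0.654329, 2.86679, -0.2057)  len=0.7232
  (v10,v19,v15) [+-+] → (-1.21977, 2.41588, -0.2057)–(-2.64936, 1.27584, -0.2057)  len=1.8285
  (v17,v22,v18) [++-] → (-1.6757, 0.415311, -0.2057)–(-1.6757, 0.807, -0.2057)  len=0.3917
  (v18,v22,v23) [-+-] → (-1.6757, 0.415311, -0.2057)–(-1.6757, -0.807, -0.2057)  len=1.2223
  (v19,v24,v15) [--+] → (-2.64936, 0.552666, -0.2057)–(-2.64936, 1.27584, -0.2057)  len=0.7232
  (v15,v24,v20) [+-+] → (-2.64936, 0.552666, -0.2057)–(-2.64936, -1.27584, -0.2057)  len=1.8285
  (v22,v27,v23) [++-] → (-1.36948, -1.05119, -0.2057)–(-1.6757, -0.807, -0.2057)  len=0.3917
  (v23,v27,v28) [-+-] → (-1.36948, -1.05119, -0.2057)–(-0.4139, -1.8132, -0.2057)  len=1.2222
  (v24,v29,v20) [--+] → (-2.08391, -1.72675, -0.2057)–(-2.64936, -1.27584, -0.2057)  len=0.7232
  (v20,v29,v25) [+-+] → (-2.08391, -1.72675, -0.2057)–(-0.654329, -2.86679, -0.2057)  len=1.8285
  (v27,v32,v28) [++-] → (-0.0320399, -1.72605, -0.2057)–(-0.4139, -1.8132, -0.2057)  len=0.3917
  (v28,v32,v33) [-+-] → (-0.0320399, -1.72605, -0.2057)–(1.1596, -1.4541, -0.2057)  len=1.2223
  (v29,v34,v25) [--+] → (0.0507189, -2.70587, -0.2057)–(-0.654329, -2.86679, -0.2057)  len=0.7232
  (v25,v34,v30) [+-+] → (0.0507189, -2.70587, -0.2057)–(1.8334, -2.29904, -0.2057)  len=1.8285
  (v32,v2,v33) [++-] → (1.32955, -1.10122, -0.2057)–(1.1596, -1.4541, -0.2057)  len=0.3917
  (v33,v2,v3) [-+-] → (1.32955, -1.10122, -0.2057)–(1.8599, 0, -0.2057)  len=1.2223
  (v34,v4,v30) [--+] → (2.14719, -1.64746, -0.2057)–(1.8334, -2.29904, -0.2057)  len=0.7232
  (v30,v4,v0) [+-+] → (2.14719, -1.64746, -0.2057)–(2.94054, 0, -0.2057)  len=1.8285

Chained into 2 loop(s):
  loop 1: 14 segments, perimeter = 11.2975
  loop 2: 14 segments, perimeter = 17.8620
Total perimeter = 29.160

loops=2 perimeter=29.160
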